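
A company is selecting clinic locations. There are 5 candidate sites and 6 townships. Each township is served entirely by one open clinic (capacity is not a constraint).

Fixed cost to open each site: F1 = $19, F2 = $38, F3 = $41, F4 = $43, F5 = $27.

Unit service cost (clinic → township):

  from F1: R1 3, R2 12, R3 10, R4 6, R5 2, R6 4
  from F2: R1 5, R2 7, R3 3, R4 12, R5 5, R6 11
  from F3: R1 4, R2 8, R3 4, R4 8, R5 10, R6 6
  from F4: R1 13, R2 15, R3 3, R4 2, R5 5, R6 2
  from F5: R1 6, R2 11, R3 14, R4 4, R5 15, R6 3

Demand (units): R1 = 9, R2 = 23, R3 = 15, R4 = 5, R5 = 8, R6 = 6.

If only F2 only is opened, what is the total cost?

Each township is assigned to its cheapest site among the open ones.
{F2}: R1→F2 5·9=45, R2→F2 7·23=161, R3→F2 3·15=45, R4→F2 12·5=60, R5→F2 5·8=40, R6→F2 11·6=66. Service 417; fixed 38; total 455.

Total cost: 455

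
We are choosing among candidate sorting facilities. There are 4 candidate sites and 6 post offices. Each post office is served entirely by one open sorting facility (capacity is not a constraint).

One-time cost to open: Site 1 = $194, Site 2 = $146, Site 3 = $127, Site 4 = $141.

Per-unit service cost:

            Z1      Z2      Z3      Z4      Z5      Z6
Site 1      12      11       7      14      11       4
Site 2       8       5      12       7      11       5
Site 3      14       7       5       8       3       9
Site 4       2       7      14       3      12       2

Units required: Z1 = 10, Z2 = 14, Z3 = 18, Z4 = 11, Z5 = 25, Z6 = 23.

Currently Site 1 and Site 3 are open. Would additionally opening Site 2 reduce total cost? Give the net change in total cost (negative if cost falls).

No — net change +67 (cost rises by 67).

Current service cost with {Site 1, Site 3}: 563.
Adding Site 2: each post office re-picks its cheapest; new service cost 484, saving 79.
Extra fixed cost: 146. Net change = 146 − 79 = 67.
(Totals: 884 → 951.)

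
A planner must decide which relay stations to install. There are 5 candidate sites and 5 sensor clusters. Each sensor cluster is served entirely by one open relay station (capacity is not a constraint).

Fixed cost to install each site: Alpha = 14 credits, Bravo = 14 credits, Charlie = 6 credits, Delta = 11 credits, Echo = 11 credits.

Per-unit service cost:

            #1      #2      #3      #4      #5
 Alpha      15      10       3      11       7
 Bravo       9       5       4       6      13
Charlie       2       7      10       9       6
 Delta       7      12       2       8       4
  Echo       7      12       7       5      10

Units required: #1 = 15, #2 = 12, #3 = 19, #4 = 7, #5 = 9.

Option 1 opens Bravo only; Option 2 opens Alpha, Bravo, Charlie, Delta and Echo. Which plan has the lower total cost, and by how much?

Option 1: {Bravo}: #1→Bravo 9·15=135, #2→Bravo 5·12=60, #3→Bravo 4·19=76, #4→Bravo 6·7=42, #5→Bravo 13·9=117. Service 430; fixed 14; total 444.
Option 2: {Alpha, Bravo, Charlie, Delta, Echo}: #1→Charlie 2·15=30, #2→Bravo 5·12=60, #3→Delta 2·19=38, #4→Echo 5·7=35, #5→Delta 4·9=36. Service 199; fixed 56; total 255.
Difference: |444 − 255| = 189.

Option 2 is cheaper by 189.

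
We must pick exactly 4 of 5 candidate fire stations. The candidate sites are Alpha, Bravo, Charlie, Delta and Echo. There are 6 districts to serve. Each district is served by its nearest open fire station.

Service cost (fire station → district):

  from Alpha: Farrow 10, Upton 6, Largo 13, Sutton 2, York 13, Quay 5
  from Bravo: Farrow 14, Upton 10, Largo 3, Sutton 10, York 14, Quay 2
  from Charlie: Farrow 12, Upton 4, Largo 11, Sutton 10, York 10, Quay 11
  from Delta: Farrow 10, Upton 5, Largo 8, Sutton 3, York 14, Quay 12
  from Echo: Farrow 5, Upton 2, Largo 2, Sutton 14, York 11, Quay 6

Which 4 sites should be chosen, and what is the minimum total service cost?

With exactly 4 open, each district uses its cheapest among the chosen.
{Alpha, Bravo, Charlie, Echo}: Farrow→Echo 5, Upton→Echo 2, Largo→Echo 2, Sutton→Alpha 2, York→Charlie 10, Quay→Bravo 2. Service cost 23.
{Alpha, Bravo, Delta, Echo}: service cost 24
{Bravo, Charlie, Delta, Echo}: service cost 24
Among all 5 size-4 choices, {Alpha, Bravo, Charlie, Echo} is lowest.

Choose Alpha, Bravo, Charlie and Echo; total service cost 23.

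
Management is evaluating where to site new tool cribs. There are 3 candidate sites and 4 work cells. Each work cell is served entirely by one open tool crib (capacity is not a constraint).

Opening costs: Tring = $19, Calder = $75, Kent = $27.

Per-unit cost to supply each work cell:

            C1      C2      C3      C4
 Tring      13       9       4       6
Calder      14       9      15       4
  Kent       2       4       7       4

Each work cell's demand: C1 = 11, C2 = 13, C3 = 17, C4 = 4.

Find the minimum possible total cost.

Minimum total cost: 204

For any fixed open set, each work cell goes to its cheapest open site; total = fixed + service.
{Tring, Kent}: C1→Kent 2·11=22, C2→Kent 4·13=52, C3→Tring 4·17=68, C4→Kent 4·4=16. Service 158; fixed 46; total 204.
{Kent}: service 209 + fixed 27 = 236
{Tring, Calder, Kent}: C1→Kent 2·11=22, C2→Kent 4·13=52, C3→Tring 4·17=68, C4→Calder 4·4=16. Service 158; fixed 121; total 279.
{Tring}: service 352 + fixed 19 = 371
No other subset beats 204.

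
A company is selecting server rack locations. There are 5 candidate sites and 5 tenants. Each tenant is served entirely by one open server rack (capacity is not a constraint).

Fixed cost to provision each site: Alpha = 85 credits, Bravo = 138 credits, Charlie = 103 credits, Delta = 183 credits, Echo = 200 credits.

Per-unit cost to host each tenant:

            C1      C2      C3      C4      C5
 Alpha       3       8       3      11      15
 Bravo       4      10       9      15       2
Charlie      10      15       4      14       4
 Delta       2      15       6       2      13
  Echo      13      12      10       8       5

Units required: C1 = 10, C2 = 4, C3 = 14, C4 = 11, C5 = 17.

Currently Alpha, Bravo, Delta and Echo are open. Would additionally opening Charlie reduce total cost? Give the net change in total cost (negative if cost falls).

No — net change +103 (cost rises by 103).

Current service cost with {Alpha, Bravo, Delta, Echo}: 150.
Adding Charlie: each tenant re-picks its cheapest; new service cost 150, saving 0.
Extra fixed cost: 103. Net change = 103 − 0 = 103.
(Totals: 756 → 859.)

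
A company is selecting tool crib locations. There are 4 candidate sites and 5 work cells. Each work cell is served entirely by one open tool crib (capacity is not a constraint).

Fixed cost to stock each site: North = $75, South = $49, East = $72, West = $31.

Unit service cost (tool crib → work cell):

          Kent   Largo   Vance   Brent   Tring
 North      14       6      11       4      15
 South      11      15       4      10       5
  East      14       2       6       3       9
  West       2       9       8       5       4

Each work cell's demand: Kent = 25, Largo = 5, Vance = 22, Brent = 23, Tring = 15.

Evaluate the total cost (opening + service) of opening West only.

Total cost: 477

Each work cell is assigned to its cheapest site among the open ones.
{West}: Kent→West 2·25=50, Largo→West 9·5=45, Vance→West 8·22=176, Brent→West 5·23=115, Tring→West 4·15=60. Service 446; fixed 31; total 477.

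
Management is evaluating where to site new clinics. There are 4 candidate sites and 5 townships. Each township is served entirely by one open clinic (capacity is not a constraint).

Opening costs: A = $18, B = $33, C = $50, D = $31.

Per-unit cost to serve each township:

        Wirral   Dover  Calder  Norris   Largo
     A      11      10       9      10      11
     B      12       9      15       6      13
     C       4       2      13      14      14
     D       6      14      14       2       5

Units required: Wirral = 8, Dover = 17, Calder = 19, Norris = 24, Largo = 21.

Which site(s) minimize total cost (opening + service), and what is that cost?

For any fixed open set, each township goes to its cheapest open site; total = fixed + service.
{A, C, D}: Wirral→C 4·8=32, Dover→C 2·17=34, Calder→A 9·19=171, Norris→D 2·24=48, Largo→D 5·21=105. Service 390; fixed 99; total 489.
{A, B, C, D}: Wirral→C 4·8=32, Dover→C 2·17=34, Calder→A 9·19=171, Norris→D 2·24=48, Largo→D 5·21=105. Service 390; fixed 132; total 522.
{C, D}: service 466 + fixed 81 = 547
{A}: Wirral→A 11·8=88, Dover→A 10·17=170, Calder→A 9·19=171, Norris→A 10·24=240, Largo→A 11·21=231. Service 900; fixed 18; total 918.
No other subset beats 489.

Open A, C and D; minimum total cost 489.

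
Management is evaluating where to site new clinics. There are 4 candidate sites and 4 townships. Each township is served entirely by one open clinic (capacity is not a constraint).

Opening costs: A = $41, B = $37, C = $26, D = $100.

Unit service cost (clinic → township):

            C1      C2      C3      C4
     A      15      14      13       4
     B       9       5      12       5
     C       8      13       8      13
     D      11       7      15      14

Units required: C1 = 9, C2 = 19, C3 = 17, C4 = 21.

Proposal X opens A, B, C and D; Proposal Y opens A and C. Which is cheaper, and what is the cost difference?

Proposal X: {A, B, C, D}: C1→C 8·9=72, C2→B 5·19=95, C3→C 8·17=136, C4→A 4·21=84. Service 387; fixed 204; total 591.
Proposal Y: {A, C}: C1→C 8·9=72, C2→C 13·19=247, C3→C 8·17=136, C4→A 4·21=84. Service 539; fixed 67; total 606.
Difference: |591 − 606| = 15.

Proposal X is cheaper by 15.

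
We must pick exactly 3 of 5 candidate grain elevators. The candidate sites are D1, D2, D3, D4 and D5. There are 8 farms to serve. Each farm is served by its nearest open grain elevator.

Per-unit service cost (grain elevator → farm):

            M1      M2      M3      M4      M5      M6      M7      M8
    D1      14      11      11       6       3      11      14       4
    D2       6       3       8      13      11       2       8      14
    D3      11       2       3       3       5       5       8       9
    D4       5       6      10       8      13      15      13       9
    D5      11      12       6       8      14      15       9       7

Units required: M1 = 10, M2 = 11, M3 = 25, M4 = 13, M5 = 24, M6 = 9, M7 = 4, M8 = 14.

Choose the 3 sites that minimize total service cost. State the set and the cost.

Choose D1, D2 and D3; total service cost 374.

With exactly 3 open, each farm uses its cheapest among the chosen.
{D1, D2, D3}: M1→D2 6·10=60, M2→D3 2·11=22, M3→D3 3·25=75, M4→D3 3·13=39, M5→D1 3·24=72, M6→D2 2·9=18, M7→D2 8·4=32, M8→D1 4·14=56. Service cost 374.
{D1, D3, D4}: service cost 391
{D1, D3, D5}: service cost 451
Among all 10 size-3 choices, {D1, D2, D3} is lowest.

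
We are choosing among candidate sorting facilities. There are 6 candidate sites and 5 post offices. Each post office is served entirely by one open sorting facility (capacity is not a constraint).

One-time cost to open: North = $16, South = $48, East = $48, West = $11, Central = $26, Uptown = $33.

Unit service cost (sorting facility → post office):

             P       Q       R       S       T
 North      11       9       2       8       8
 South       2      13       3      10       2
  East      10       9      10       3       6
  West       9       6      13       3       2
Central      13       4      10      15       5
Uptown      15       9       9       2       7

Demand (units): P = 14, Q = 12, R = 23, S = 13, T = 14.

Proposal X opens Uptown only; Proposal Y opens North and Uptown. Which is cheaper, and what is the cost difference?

Proposal Y is cheaper by 201.

Proposal X: {Uptown}: P→Uptown 15·14=210, Q→Uptown 9·12=108, R→Uptown 9·23=207, S→Uptown 2·13=26, T→Uptown 7·14=98. Service 649; fixed 33; total 682.
Proposal Y: {North, Uptown}: P→North 11·14=154, Q→North 9·12=108, R→North 2·23=46, S→Uptown 2·13=26, T→Uptown 7·14=98. Service 432; fixed 49; total 481.
Difference: |682 − 481| = 201.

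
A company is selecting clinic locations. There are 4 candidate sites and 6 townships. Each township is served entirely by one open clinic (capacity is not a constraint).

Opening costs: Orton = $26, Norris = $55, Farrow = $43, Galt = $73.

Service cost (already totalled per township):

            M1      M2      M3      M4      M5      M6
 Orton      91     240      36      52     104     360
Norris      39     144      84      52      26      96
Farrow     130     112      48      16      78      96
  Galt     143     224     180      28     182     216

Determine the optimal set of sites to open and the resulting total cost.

Open Norris and Farrow; minimum total cost 435.

For any fixed open set, each township goes to its cheapest open site; total = fixed + service.
{Norris, Farrow}: M1→Norris 39, M2→Farrow 112, M3→Farrow 48, M4→Farrow 16, M5→Norris 26, M6→Norris 96. Service 337; fixed 98; total 435.
{Orton, Norris, Farrow}: service 325 + fixed 124 = 449
{Orton, Norris}: service 393 + fixed 81 = 474
{Orton, Norris, Farrow, Galt}: M1→Norris 39, M2→Farrow 112, M3→Orton 36, M4→Farrow 16, M5→Norris 26, M6→Norris 96. Service 325; fixed 197; total 522.
No other subset beats 435.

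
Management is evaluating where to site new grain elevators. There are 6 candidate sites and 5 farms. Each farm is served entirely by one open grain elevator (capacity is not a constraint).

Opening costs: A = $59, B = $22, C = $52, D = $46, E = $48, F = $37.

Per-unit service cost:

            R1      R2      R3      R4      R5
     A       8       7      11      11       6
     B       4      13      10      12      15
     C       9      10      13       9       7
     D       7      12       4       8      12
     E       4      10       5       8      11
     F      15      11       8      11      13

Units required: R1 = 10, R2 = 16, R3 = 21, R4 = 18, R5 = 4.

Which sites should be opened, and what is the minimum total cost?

Open A, B and D; minimum total cost 531.

For any fixed open set, each farm goes to its cheapest open site; total = fixed + service.
{A, B, D}: R1→B 4·10=40, R2→A 7·16=112, R3→D 4·21=84, R4→D 8·18=144, R5→A 6·4=24. Service 404; fixed 127; total 531.
{A, E}: service 425 + fixed 107 = 532
{A, D}: service 434 + fixed 105 = 539
{A, B, C, D, E, F}: R1→B 4·10=40, R2→A 7·16=112, R3→D 4·21=84, R4→D 8·18=144, R5→A 6·4=24. Service 404; fixed 264; total 668.
No other subset beats 531.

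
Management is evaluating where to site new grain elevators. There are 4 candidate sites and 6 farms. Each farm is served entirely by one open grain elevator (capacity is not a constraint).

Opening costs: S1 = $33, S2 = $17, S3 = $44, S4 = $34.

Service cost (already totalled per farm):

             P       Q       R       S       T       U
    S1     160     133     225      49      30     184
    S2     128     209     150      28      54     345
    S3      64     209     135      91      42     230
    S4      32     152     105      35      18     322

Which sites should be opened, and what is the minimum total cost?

Open S1 and S4; minimum total cost 574.

For any fixed open set, each farm goes to its cheapest open site; total = fixed + service.
{S1, S4}: P→S4 32, Q→S1 133, R→S4 105, S→S4 35, T→S4 18, U→S1 184. Service 507; fixed 67; total 574.
{S1, S2, S4}: service 500 + fixed 84 = 584
{S1, S3, S4}: P→S4 32, Q→S1 133, R→S4 105, S→S4 35, T→S4 18, U→S1 184. Service 507; fixed 111; total 618.
{S1, S2, S3, S4}: P→S4 32, Q→S1 133, R→S4 105, S→S2 28, T→S4 18, U→S1 184. Service 500; fixed 128; total 628.
No other subset beats 574.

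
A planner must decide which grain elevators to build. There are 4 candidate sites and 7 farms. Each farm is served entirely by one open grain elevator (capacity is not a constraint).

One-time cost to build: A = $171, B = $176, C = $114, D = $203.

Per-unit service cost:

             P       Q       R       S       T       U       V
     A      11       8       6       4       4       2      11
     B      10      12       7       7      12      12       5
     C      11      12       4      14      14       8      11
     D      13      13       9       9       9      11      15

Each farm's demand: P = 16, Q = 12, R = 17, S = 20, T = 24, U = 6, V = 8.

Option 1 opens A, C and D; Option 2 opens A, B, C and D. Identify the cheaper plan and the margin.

Option 1: {A, C, D}: P→A 11·16=176, Q→A 8·12=96, R→C 4·17=68, S→A 4·20=80, T→A 4·24=96, U→A 2·6=12, V→A 11·8=88. Service 616; fixed 488; total 1104.
Option 2: {A, B, C, D}: P→B 10·16=160, Q→A 8·12=96, R→C 4·17=68, S→A 4·20=80, T→A 4·24=96, U→A 2·6=12, V→B 5·8=40. Service 552; fixed 664; total 1216.
Difference: |1104 − 1216| = 112.

Option 1 is cheaper by 112.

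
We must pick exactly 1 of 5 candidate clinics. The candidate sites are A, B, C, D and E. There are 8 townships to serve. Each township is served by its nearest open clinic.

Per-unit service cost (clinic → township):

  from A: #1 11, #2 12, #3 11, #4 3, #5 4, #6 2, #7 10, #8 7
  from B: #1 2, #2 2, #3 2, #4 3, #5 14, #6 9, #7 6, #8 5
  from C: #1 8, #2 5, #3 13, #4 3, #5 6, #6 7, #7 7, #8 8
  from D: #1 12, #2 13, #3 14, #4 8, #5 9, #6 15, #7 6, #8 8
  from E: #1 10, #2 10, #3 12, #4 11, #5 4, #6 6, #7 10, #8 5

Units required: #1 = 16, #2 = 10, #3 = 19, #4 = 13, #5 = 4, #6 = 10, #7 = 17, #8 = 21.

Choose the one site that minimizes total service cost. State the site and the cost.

Choose B only; total service cost 482.

With exactly 1 open, each township uses its cheapest among the chosen.
{B}: #1→B 2·16=32, #2→B 2·10=20, #3→B 2·19=38, #4→B 3·13=39, #5→B 14·4=56, #6→B 9·10=90, #7→B 6·17=102, #8→B 5·21=105. Service cost 482.
{C}: service cost 845
{A}: service cost 897
Among all 5 size-1 choices, {B} is lowest.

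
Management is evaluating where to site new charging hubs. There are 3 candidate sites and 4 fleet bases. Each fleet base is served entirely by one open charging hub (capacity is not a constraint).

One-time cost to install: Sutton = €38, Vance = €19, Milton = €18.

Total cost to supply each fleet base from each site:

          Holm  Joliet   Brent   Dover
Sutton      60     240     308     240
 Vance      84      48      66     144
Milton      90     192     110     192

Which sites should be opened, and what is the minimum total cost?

Open Vance only; minimum total cost 361.

For any fixed open set, each fleet base goes to its cheapest open site; total = fixed + service.
{Vance}: Holm→Vance 84, Joliet→Vance 48, Brent→Vance 66, Dover→Vance 144. Service 342; fixed 19; total 361.
{Sutton, Vance}: service 318 + fixed 57 = 375
{Vance, Milton}: service 342 + fixed 37 = 379
{Sutton, Vance, Milton}: service 318 + fixed 75 = 393
(All 7 nonempty subsets were checked; Vance only is lowest.)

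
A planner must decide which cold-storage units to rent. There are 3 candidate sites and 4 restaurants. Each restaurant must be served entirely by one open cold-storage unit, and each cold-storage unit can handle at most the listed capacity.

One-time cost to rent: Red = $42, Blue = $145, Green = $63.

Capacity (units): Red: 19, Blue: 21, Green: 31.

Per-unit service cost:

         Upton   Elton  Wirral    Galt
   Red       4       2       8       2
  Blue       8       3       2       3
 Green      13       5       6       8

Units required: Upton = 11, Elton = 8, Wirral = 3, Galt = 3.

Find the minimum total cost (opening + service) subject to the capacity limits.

Open {Red, Green}: Upton→Red 4·11=44, Elton→Red 2·8=16, Wirral→Green 6·3=18, Galt→Green 8·3=24.
Loads: Red carries 19/19, Green carries 6/31. Service 102; fixed 105; total 207.
Next best feasible plan costs 213.

Minimum total cost: 207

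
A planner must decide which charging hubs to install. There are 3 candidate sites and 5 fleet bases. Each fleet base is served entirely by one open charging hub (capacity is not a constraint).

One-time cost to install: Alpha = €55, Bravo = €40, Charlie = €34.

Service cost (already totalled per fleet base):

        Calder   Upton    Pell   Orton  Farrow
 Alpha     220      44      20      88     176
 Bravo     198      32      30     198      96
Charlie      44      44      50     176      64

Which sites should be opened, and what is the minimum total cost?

Open Alpha and Charlie; minimum total cost 349.

For any fixed open set, each fleet base goes to its cheapest open site; total = fixed + service.
{Alpha, Charlie}: Calder→Charlie 44, Upton→Alpha 44, Pell→Alpha 20, Orton→Alpha 88, Farrow→Charlie 64. Service 260; fixed 89; total 349.
{Alpha, Bravo, Charlie}: Calder→Charlie 44, Upton→Bravo 32, Pell→Alpha 20, Orton→Alpha 88, Farrow→Charlie 64. Service 248; fixed 129; total 377.
{Charlie}: service 378 + fixed 34 = 412
No other subset beats 349.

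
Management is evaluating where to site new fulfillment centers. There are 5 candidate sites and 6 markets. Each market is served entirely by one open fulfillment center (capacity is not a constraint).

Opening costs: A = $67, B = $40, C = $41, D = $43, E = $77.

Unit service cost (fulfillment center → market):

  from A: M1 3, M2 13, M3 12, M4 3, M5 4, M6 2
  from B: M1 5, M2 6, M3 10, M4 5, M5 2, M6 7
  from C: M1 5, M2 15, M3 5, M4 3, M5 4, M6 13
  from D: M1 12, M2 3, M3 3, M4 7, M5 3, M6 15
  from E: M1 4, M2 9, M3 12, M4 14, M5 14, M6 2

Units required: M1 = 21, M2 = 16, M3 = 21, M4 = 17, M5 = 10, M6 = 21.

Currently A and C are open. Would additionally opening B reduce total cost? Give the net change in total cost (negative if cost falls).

Current service cost with {A, C}: 509.
Adding B: each market re-picks its cheapest; new service cost 377, saving 132.
Extra fixed cost: 40. Net change = 40 − 132 = -92.
(Totals: 617 → 525.)

Yes — net change −92 (cost falls by 92).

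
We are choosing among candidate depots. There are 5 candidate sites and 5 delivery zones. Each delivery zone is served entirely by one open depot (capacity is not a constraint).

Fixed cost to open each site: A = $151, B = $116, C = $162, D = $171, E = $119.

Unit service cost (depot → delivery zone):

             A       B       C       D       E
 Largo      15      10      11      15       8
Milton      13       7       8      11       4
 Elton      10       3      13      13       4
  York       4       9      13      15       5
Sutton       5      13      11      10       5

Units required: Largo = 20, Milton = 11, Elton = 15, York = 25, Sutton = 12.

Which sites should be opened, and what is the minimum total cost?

For any fixed open set, each delivery zone goes to its cheapest open site; total = fixed + service.
{E}: Largo→E 8·20=160, Milton→E 4·11=44, Elton→E 4·15=60, York→E 5·25=125, Sutton→E 5·12=60. Service 449; fixed 119; total 568.
{B, E}: service 434 + fixed 235 = 669
{A, E}: Largo→E 8·20=160, Milton→E 4·11=44, Elton→E 4·15=60, York→A 4·25=100, Sutton→A 5·12=60. Service 424; fixed 270; total 694.
{A, B, C, D, E}: Largo→E 8·20=160, Milton→E 4·11=44, Elton→B 3·15=45, York→A 4·25=100, Sutton→A 5·12=60. Service 409; fixed 719; total 1128.
No other subset beats 568.

Open E only; minimum total cost 568.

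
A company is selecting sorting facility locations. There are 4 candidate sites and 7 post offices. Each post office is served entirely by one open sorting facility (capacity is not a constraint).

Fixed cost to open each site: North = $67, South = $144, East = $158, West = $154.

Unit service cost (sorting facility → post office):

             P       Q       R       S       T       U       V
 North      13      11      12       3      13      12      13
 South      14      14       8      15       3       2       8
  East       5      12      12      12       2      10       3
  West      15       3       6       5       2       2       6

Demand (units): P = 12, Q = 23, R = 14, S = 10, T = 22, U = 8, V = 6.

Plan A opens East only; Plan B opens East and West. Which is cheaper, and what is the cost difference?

Plan A: {East}: P→East 5·12=60, Q→East 12·23=276, R→East 12·14=168, S→East 12·10=120, T→East 2·22=44, U→East 10·8=80, V→East 3·6=18. Service 766; fixed 158; total 924.
Plan B: {East, West}: P→East 5·12=60, Q→West 3·23=69, R→West 6·14=84, S→West 5·10=50, T→East 2·22=44, U→West 2·8=16, V→East 3·6=18. Service 341; fixed 312; total 653.
Difference: |924 − 653| = 271.

Plan B is cheaper by 271.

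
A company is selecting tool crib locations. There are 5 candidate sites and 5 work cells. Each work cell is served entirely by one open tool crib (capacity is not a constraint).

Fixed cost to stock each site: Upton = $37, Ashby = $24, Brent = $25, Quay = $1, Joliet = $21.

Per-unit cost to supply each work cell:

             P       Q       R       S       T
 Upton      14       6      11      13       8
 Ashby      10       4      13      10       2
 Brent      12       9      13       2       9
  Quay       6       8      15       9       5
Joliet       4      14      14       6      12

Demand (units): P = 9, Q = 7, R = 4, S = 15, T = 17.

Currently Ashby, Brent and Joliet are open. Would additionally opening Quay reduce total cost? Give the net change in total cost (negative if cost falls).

Current service cost with {Ashby, Brent, Joliet}: 180.
Adding Quay: each work cell re-picks its cheapest; new service cost 180, saving 0.
Extra fixed cost: 1. Net change = 1 − 0 = 1.
(Totals: 250 → 251.)

No — net change +1 (cost rises by 1).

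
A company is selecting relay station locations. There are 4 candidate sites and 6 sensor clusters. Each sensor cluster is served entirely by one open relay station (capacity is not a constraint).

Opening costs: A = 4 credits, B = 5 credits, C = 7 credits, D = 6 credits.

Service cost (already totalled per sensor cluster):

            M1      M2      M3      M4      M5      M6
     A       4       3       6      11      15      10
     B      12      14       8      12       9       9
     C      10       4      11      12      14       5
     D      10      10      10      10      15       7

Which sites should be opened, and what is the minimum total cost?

Open A and B; minimum total cost 51.

For any fixed open set, each sensor cluster goes to its cheapest open site; total = fixed + service.
{A, B}: M1→A 4, M2→A 3, M3→A 6, M4→A 11, M5→B 9, M6→B 9. Service 42; fixed 9; total 51.
{A}: service 49 + fixed 4 = 53
{A, B, C}: service 38 + fixed 16 = 54
{A, B, C, D}: service 37 + fixed 22 = 59
No other subset beats 51.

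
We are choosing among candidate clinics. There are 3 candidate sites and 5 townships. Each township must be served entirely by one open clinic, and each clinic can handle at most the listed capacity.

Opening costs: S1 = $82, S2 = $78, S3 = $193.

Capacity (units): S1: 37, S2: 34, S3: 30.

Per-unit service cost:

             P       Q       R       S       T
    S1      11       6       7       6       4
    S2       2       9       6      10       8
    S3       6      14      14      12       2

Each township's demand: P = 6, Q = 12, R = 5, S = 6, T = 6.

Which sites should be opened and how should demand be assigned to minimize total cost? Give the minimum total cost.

Open {S1}: P→S1 11·6=66, Q→S1 6·12=72, R→S1 7·5=35, S→S1 6·6=36, T→S1 4·6=24.
Loads: S1 carries 35/37. Service 233; fixed 82; total 315.
Next best feasible plan costs 334.

Minimum total cost: 315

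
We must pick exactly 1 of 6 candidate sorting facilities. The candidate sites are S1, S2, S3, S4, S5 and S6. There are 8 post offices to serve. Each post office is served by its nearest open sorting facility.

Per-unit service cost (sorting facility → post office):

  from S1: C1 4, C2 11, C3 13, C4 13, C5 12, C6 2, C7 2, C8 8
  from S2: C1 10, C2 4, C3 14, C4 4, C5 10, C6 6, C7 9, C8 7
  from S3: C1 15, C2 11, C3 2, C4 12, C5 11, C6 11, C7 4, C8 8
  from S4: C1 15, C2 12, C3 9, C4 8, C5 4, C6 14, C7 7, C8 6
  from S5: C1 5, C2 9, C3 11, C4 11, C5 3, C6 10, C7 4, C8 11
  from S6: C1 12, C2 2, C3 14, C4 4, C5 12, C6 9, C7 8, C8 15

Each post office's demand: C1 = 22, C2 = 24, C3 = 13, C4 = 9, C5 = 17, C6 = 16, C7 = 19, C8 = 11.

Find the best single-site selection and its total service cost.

Choose S5 only; total service cost 976.

With exactly 1 open, each post office uses its cheapest among the chosen.
{S5}: C1→S5 5·22=110, C2→S5 9·24=216, C3→S5 11·13=143, C4→S5 11·9=99, C5→S5 3·17=51, C6→S5 10·16=160, C7→S5 4·19=76, C8→S5 11·11=121. Service cost 976.
{S1}: service cost 1000
{S2}: service cost 1048
Among all 6 size-1 choices, {S5} is lowest.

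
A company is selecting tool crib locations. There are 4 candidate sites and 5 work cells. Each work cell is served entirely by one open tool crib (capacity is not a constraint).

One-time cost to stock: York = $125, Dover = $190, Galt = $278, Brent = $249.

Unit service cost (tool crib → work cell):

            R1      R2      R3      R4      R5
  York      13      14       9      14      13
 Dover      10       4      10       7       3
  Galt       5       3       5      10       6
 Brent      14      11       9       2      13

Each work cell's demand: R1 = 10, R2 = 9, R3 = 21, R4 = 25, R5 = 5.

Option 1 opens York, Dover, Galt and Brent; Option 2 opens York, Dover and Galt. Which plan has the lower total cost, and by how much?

Option 2 is cheaper by 124.

Option 1: {York, Dover, Galt, Brent}: R1→Galt 5·10=50, R2→Galt 3·9=27, R3→Galt 5·21=105, R4→Brent 2·25=50, R5→Dover 3·5=15. Service 247; fixed 842; total 1089.
Option 2: {York, Dover, Galt}: R1→Galt 5·10=50, R2→Galt 3·9=27, R3→Galt 5·21=105, R4→Dover 7·25=175, R5→Dover 3·5=15. Service 372; fixed 593; total 965.
Difference: |1089 − 965| = 124.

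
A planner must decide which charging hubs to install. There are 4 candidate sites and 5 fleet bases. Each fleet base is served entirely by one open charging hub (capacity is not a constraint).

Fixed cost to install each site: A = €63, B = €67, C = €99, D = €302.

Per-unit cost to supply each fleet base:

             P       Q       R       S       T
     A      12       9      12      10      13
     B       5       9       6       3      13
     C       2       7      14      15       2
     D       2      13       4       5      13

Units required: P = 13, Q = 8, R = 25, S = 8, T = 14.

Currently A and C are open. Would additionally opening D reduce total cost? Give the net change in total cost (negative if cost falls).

No — net change +62 (cost rises by 62).

Current service cost with {A, C}: 490.
Adding D: each fleet base re-picks its cheapest; new service cost 250, saving 240.
Extra fixed cost: 302. Net change = 302 − 240 = 62.
(Totals: 652 → 714.)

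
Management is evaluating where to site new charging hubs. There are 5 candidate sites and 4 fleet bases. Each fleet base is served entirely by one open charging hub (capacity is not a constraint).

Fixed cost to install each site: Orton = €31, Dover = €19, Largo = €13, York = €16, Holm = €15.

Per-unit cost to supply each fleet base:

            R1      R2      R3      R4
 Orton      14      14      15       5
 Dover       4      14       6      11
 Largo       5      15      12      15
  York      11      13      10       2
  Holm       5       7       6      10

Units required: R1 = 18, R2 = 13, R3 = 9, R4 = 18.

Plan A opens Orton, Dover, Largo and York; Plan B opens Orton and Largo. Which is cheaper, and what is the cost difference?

Plan A: {Orton, Dover, Largo, York}: R1→Dover 4·18=72, R2→York 13·13=169, R3→Dover 6·9=54, R4→York 2·18=36. Service 331; fixed 79; total 410.
Plan B: {Orton, Largo}: R1→Largo 5·18=90, R2→Orton 14·13=182, R3→Largo 12·9=108, R4→Orton 5·18=90. Service 470; fixed 44; total 514.
Difference: |410 − 514| = 104.

Plan A is cheaper by 104.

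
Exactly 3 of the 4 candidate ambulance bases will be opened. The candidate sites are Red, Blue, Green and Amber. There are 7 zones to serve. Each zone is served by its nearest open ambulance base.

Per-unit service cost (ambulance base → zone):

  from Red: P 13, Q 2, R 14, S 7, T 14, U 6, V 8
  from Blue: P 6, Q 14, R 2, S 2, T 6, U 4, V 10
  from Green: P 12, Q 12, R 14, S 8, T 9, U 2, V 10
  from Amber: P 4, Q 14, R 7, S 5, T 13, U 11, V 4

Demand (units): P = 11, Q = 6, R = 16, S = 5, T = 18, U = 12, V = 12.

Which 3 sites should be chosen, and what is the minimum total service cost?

With exactly 3 open, each zone uses its cheapest among the chosen.
{Red, Blue, Amber}: P→Amber 4·11=44, Q→Red 2·6=12, R→Blue 2·16=32, S→Blue 2·5=10, T→Blue 6·18=108, U→Blue 4·12=48, V→Amber 4·12=48. Service cost 302.
{Blue, Green, Amber}: service cost 338
{Red, Blue, Green}: service cost 348
Among all 4 size-3 choices, {Red, Blue, Amber} is lowest.

Choose Red, Blue and Amber; total service cost 302.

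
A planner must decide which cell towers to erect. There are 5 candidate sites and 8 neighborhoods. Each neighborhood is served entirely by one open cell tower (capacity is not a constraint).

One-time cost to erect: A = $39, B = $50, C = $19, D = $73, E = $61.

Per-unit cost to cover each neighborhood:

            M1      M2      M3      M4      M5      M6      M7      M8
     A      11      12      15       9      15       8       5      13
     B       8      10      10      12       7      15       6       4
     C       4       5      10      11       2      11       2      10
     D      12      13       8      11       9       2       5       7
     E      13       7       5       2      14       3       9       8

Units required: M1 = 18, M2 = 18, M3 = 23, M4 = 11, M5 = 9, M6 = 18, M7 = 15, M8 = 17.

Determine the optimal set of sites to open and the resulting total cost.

For any fixed open set, each neighborhood goes to its cheapest open site; total = fixed + service.
{B, C, E}: M1→C 4·18=72, M2→C 5·18=90, M3→E 5·23=115, M4→E 2·11=22, M5→C 2·9=18, M6→E 3·18=54, M7→C 2·15=30, M8→B 4·17=68. Service 469; fixed 130; total 599.
{C, E}: service 537 + fixed 80 = 617
{A, B, C, E}: service 469 + fixed 169 = 638
{A, B, C, D, E}: service 451 + fixed 242 = 693
No other subset beats 599.

Open B, C and E; minimum total cost 599.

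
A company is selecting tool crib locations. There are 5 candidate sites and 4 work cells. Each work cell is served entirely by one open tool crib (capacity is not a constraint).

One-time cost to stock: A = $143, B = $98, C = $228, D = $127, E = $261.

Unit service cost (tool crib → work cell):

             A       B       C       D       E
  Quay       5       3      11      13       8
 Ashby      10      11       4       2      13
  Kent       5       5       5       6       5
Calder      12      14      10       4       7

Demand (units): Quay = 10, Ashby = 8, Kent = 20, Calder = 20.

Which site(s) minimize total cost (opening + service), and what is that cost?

Open B and D; minimum total cost 451.

For any fixed open set, each work cell goes to its cheapest open site; total = fixed + service.
{B, D}: Quay→B 3·10=30, Ashby→D 2·8=16, Kent→B 5·20=100, Calder→D 4·20=80. Service 226; fixed 225; total 451.
{D}: service 346 + fixed 127 = 473
{A, D}: service 246 + fixed 270 = 516
{A, B, C, D, E}: service 226 + fixed 857 = 1083
No other subset beats 451.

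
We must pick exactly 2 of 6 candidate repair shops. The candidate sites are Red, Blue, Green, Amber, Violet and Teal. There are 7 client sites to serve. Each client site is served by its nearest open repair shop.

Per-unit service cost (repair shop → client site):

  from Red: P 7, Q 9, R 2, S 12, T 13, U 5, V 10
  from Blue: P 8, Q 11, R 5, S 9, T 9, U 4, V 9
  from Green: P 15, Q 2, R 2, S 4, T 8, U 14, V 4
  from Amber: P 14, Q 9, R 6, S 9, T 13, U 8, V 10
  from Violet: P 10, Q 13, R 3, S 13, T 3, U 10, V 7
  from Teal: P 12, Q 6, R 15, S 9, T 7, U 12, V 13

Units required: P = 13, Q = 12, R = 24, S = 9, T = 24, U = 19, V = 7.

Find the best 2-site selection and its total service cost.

Choose Blue and Green; total service cost 508.

With exactly 2 open, each client site uses its cheapest among the chosen.
{Blue, Green}: P→Blue 8·13=104, Q→Green 2·12=24, R→Green 2·24=48, S→Green 4·9=36, T→Green 8·24=192, U→Blue 4·19=76, V→Green 4·7=28. Service cost 508.
{Red, Green}: service cost 514
{Green, Violet}: service cost 528
Among all 15 size-2 choices, {Blue, Green} is lowest.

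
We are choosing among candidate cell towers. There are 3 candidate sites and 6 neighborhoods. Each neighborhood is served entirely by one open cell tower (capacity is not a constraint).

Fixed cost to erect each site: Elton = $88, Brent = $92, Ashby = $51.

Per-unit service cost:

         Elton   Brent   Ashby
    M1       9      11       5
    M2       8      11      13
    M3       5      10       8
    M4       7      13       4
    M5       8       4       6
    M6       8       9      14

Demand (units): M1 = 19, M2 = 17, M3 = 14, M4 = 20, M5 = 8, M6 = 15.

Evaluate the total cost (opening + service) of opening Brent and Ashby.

Total cost: 784

Each neighborhood is assigned to its cheapest site among the open ones.
{Brent, Ashby}: M1→Ashby 5·19=95, M2→Brent 11·17=187, M3→Ashby 8·14=112, M4→Ashby 4·20=80, M5→Brent 4·8=32, M6→Brent 9·15=135. Service 641; fixed 143; total 784.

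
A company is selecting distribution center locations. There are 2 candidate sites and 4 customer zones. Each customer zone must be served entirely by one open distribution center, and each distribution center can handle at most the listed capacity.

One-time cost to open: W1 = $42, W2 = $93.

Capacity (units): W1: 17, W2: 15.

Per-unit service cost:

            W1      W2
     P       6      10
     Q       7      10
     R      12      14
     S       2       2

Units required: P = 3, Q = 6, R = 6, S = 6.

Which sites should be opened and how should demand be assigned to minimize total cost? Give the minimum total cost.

Minimum total cost: 279

Open {W1, W2}: P→W1 6·3=18, Q→W1 7·6=42, R→W1 12·6=72, S→W2 2·6=12.
Loads: W1 carries 15/17, W2 carries 6/15. Service 144; fixed 135; total 279.
Next best feasible plan costs 291.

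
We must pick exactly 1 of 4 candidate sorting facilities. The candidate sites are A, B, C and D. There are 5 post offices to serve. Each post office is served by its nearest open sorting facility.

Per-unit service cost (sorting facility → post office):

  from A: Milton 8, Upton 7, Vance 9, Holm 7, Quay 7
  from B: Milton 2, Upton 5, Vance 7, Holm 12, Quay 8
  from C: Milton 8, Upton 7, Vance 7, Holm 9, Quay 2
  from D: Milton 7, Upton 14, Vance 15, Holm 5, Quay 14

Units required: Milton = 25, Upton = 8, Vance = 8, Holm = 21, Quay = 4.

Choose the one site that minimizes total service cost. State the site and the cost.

Choose B only; total service cost 430.

With exactly 1 open, each post office uses its cheapest among the chosen.
{B}: Milton→B 2·25=50, Upton→B 5·8=40, Vance→B 7·8=56, Holm→B 12·21=252, Quay→B 8·4=32. Service cost 430.
{A}: service cost 503
{C}: service cost 509
Among all 4 size-1 choices, {B} is lowest.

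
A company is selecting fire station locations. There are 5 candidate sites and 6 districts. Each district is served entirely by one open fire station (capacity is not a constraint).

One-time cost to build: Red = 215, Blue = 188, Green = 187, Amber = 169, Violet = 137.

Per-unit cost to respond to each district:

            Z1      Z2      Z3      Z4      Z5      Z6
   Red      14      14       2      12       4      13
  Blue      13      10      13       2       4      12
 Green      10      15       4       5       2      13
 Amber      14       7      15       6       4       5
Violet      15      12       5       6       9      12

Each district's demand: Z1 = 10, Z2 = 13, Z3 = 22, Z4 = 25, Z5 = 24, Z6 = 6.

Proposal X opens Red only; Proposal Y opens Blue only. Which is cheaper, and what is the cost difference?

Proposal Y is cheaper by 103.

Proposal X: {Red}: Z1→Red 14·10=140, Z2→Red 14·13=182, Z3→Red 2·22=44, Z4→Red 12·25=300, Z5→Red 4·24=96, Z6→Red 13·6=78. Service 840; fixed 215; total 1055.
Proposal Y: {Blue}: Z1→Blue 13·10=130, Z2→Blue 10·13=130, Z3→Blue 13·22=286, Z4→Blue 2·25=50, Z5→Blue 4·24=96, Z6→Blue 12·6=72. Service 764; fixed 188; total 952.
Difference: |1055 − 952| = 103.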